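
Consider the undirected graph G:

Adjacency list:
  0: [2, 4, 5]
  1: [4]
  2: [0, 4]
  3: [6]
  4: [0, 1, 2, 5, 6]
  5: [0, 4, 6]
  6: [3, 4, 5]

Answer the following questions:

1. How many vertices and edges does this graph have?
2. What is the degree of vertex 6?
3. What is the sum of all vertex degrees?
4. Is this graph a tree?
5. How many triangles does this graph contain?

Count: 7 vertices, 9 edges.
Vertex 6 has neighbors [3, 4, 5], degree = 3.
Handshaking lemma: 2 * 9 = 18.
A tree on 7 vertices has 6 edges. This graph has 9 edges (3 extra). Not a tree.
Number of triangles = 3.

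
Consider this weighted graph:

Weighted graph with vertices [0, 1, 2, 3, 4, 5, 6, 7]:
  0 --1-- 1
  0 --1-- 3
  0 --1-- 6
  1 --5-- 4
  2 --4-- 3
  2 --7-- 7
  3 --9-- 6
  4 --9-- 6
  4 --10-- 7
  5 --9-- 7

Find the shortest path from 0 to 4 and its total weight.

Using Dijkstra's algorithm from vertex 0:
Shortest path: 0 -> 1 -> 4
Total weight: 1 + 5 = 6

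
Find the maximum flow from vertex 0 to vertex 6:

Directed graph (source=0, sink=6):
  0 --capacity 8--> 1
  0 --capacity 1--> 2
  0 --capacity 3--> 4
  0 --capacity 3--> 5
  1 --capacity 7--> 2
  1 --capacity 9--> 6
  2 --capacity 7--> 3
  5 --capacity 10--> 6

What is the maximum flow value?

Computing max flow:
  Flow on (0->1): 8/8
  Flow on (0->5): 3/3
  Flow on (1->6): 8/9
  Flow on (5->6): 3/10
Maximum flow = 11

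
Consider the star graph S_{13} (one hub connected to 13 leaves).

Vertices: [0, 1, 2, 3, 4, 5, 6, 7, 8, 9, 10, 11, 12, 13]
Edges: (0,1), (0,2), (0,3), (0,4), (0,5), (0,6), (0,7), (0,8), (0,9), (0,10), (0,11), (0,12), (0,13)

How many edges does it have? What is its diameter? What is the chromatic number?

Star graph S_{13}: the hub connects to all 13 leaves.
Edges = 13.
Diameter = 2 (any leaf to hub is 1, leaf to leaf through hub is 2).
Star graphs are bipartite (hub vs leaves), so chromatic number = 2.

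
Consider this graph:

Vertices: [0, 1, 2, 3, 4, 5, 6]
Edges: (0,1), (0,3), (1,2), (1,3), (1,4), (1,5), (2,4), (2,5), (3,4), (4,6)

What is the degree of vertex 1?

Vertex 1 has neighbors [0, 2, 3, 4, 5], so deg(1) = 5.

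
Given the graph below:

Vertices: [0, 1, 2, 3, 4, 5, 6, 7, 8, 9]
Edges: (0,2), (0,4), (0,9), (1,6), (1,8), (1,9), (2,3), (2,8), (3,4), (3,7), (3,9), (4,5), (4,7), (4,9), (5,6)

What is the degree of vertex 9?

Vertex 9 has neighbors [0, 1, 3, 4], so deg(9) = 4.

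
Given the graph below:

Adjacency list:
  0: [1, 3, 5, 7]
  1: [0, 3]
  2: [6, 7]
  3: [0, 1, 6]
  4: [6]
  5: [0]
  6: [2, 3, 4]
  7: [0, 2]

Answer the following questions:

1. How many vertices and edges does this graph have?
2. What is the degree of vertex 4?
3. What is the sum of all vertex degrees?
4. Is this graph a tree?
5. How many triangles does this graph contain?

Count: 8 vertices, 9 edges.
Vertex 4 has neighbors [6], degree = 1.
Handshaking lemma: 2 * 9 = 18.
A tree on 8 vertices has 7 edges. This graph has 9 edges (2 extra). Not a tree.
Number of triangles = 1.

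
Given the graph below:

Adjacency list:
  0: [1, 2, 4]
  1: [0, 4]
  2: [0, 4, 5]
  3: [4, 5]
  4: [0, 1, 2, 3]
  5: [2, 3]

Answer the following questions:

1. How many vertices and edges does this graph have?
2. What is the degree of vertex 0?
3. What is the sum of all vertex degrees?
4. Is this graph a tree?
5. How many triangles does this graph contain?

Count: 6 vertices, 8 edges.
Vertex 0 has neighbors [1, 2, 4], degree = 3.
Handshaking lemma: 2 * 8 = 16.
A tree on 6 vertices has 5 edges. This graph has 8 edges (3 extra). Not a tree.
Number of triangles = 2.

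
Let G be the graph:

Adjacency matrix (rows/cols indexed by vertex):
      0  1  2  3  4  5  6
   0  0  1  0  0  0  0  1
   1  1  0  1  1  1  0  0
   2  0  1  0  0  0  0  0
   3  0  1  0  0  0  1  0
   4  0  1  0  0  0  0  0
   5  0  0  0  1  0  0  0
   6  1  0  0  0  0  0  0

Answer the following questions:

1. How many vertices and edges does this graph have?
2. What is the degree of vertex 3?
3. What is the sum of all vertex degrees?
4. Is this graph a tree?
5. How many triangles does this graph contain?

Count: 7 vertices, 6 edges.
Vertex 3 has neighbors [1, 5], degree = 2.
Handshaking lemma: 2 * 6 = 12.
A graph is a tree iff it is connected and has exactly n-1 edges. This graph is connected (all 7 vertices in one component) and has 7-1 = 6 edges. It is a tree.
Number of triangles = 0.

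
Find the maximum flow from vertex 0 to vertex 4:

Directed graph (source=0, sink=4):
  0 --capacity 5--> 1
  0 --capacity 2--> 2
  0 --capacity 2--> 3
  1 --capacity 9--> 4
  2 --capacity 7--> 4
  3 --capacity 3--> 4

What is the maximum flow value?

Computing max flow:
  Flow on (0->1): 5/5
  Flow on (0->2): 2/2
  Flow on (0->3): 2/2
  Flow on (1->4): 5/9
  Flow on (2->4): 2/7
  Flow on (3->4): 2/3
Maximum flow = 9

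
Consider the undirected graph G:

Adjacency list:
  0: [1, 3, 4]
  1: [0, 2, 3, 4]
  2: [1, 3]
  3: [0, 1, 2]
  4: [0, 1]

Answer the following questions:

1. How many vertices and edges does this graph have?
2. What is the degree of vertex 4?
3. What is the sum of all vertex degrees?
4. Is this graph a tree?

Count: 5 vertices, 7 edges.
Vertex 4 has neighbors [0, 1], degree = 2.
Handshaking lemma: 2 * 7 = 14.
A tree on 5 vertices has 4 edges. This graph has 7 edges (3 extra). Not a tree.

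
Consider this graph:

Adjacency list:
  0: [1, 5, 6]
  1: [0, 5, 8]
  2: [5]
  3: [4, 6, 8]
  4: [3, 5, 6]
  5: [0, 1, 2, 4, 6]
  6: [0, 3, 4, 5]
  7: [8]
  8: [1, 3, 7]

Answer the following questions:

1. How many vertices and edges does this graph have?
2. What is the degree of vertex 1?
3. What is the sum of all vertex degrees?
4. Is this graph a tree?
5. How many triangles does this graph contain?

Count: 9 vertices, 13 edges.
Vertex 1 has neighbors [0, 5, 8], degree = 3.
Handshaking lemma: 2 * 13 = 26.
A tree on 9 vertices has 8 edges. This graph has 13 edges (5 extra). Not a tree.
Number of triangles = 4.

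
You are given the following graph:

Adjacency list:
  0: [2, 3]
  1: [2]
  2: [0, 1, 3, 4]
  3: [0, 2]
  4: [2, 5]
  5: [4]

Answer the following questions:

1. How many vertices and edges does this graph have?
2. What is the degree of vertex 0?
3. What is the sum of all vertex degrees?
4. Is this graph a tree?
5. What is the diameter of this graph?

Count: 6 vertices, 6 edges.
Vertex 0 has neighbors [2, 3], degree = 2.
Handshaking lemma: 2 * 6 = 12.
A tree on 6 vertices has 5 edges. This graph has 6 edges (1 extra). Not a tree.
Diameter (longest shortest path) = 3.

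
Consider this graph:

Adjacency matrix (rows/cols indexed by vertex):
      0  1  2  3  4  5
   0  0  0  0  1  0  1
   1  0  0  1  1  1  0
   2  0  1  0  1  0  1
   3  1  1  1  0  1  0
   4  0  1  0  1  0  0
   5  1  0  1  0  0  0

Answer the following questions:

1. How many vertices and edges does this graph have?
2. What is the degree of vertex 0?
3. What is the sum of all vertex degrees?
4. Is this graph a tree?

Count: 6 vertices, 8 edges.
Vertex 0 has neighbors [3, 5], degree = 2.
Handshaking lemma: 2 * 8 = 16.
A tree on 6 vertices has 5 edges. This graph has 8 edges (3 extra). Not a tree.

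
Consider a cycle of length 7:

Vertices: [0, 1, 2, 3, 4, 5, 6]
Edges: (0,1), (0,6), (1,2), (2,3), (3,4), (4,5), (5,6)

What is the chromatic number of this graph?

This is an odd cycle (C_7). Odd cycles are not bipartite (any 2-coloring forces two adjacent vertices to match), and 3 colors suffice.
Chromatic number = 3.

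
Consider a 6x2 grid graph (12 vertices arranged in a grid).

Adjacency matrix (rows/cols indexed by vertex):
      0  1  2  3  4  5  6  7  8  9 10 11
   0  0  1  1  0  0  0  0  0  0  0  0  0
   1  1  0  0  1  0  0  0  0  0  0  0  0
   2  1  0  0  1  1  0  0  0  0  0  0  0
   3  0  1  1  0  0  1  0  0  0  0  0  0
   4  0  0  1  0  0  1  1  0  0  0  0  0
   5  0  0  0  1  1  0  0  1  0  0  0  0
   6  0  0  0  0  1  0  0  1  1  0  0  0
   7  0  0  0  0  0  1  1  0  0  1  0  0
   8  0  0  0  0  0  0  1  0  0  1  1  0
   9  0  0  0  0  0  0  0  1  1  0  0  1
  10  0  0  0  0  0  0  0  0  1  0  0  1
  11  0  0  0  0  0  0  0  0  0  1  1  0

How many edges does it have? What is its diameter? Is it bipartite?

A 6x2 grid has 10 vertical edges and 6 horizontal edges.
Total edges = 10 + 6 = 16.
Diameter = (6-1) + (2-1) = 6 (corner to opposite corner).
Grid graphs are bipartite (checkerboard coloring).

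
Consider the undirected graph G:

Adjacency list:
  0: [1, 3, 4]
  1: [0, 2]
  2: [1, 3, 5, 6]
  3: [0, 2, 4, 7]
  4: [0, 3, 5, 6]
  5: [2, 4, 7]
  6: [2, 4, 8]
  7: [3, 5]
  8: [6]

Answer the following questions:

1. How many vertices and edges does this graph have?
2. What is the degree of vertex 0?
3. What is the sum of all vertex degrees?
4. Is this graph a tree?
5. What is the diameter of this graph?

Count: 9 vertices, 13 edges.
Vertex 0 has neighbors [1, 3, 4], degree = 3.
Handshaking lemma: 2 * 13 = 26.
A tree on 9 vertices has 8 edges. This graph has 13 edges (5 extra). Not a tree.
Diameter (longest shortest path) = 4.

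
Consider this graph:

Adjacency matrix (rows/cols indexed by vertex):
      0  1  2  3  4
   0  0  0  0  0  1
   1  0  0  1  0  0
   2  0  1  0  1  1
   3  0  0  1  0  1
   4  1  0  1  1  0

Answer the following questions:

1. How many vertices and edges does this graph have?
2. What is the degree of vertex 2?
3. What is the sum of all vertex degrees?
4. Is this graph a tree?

Count: 5 vertices, 5 edges.
Vertex 2 has neighbors [1, 3, 4], degree = 3.
Handshaking lemma: 2 * 5 = 10.
A tree on 5 vertices has 4 edges. This graph has 5 edges (1 extra). Not a tree.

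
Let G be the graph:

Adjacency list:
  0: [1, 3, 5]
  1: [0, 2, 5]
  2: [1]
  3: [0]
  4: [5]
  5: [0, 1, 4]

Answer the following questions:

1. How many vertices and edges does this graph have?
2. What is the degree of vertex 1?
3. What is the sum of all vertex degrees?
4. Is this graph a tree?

Count: 6 vertices, 6 edges.
Vertex 1 has neighbors [0, 2, 5], degree = 3.
Handshaking lemma: 2 * 6 = 12.
A tree on 6 vertices has 5 edges. This graph has 6 edges (1 extra). Not a tree.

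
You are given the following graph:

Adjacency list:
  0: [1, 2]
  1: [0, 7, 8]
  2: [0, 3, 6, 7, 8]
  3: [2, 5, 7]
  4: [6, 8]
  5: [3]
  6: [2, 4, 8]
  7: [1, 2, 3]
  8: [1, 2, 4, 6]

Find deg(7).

Vertex 7 has neighbors [1, 2, 3], so deg(7) = 3.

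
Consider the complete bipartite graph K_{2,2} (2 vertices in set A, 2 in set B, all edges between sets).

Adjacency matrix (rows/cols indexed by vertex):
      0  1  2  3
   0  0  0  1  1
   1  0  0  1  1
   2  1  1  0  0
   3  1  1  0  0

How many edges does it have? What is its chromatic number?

K_{2,2} has 2 * 2 = 4 edges.
Bipartite graphs have chromatic number 2 (color each partition differently).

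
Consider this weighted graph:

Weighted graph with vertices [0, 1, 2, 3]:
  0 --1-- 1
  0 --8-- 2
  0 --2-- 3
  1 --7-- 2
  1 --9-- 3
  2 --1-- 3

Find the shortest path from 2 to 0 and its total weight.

Using Dijkstra's algorithm from vertex 2:
Shortest path: 2 -> 3 -> 0
Total weight: 1 + 2 = 3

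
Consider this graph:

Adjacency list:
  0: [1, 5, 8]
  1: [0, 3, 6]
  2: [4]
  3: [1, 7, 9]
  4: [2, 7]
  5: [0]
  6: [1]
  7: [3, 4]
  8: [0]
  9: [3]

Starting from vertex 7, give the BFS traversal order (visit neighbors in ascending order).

BFS from vertex 7 (neighbors processed in ascending order):
Visit order: 7, 3, 4, 1, 9, 2, 0, 6, 5, 8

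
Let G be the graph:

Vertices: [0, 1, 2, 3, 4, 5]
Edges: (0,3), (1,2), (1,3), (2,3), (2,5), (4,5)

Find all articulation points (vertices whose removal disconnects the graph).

An articulation point is a vertex whose removal disconnects the graph.
Articulation points: [2, 3, 5]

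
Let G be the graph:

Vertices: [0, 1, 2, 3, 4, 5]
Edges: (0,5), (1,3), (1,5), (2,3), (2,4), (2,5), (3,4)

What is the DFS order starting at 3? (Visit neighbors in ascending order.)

DFS from vertex 3 (neighbors processed in ascending order):
Visit order: 3, 1, 5, 0, 2, 4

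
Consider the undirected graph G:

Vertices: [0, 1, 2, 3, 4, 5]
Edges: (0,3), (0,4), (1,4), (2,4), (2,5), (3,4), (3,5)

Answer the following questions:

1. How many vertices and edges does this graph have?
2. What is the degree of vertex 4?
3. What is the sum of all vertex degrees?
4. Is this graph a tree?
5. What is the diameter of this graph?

Count: 6 vertices, 7 edges.
Vertex 4 has neighbors [0, 1, 2, 3], degree = 4.
Handshaking lemma: 2 * 7 = 14.
A tree on 6 vertices has 5 edges. This graph has 7 edges (2 extra). Not a tree.
Diameter (longest shortest path) = 3.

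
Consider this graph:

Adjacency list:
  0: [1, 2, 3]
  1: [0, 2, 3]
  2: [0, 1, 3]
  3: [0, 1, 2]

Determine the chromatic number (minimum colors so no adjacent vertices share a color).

The graph has a maximum clique of size 4 (lower bound on chromatic number).
A valid 4-coloring: {0: 0, 1: 1, 2: 2, 3: 3}.
Chromatic number = 4.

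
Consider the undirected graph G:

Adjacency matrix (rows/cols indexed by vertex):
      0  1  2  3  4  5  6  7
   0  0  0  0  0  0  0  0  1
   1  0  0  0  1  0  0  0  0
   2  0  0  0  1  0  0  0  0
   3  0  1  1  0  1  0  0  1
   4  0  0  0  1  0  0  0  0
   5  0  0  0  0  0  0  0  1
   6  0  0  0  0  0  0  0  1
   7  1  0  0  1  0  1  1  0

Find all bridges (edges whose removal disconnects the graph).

A bridge is an edge whose removal increases the number of connected components.
Bridges found: (0,7), (1,3), (2,3), (3,4), (3,7), (5,7), (6,7)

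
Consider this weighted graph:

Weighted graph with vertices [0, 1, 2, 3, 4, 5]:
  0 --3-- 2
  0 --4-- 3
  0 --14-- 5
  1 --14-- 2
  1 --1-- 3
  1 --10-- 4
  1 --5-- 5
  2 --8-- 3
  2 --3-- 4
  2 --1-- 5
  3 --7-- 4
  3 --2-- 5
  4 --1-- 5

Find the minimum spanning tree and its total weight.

Applying Kruskal's algorithm (sort edges by weight, add if no cycle):
  Add (1,3) w=1
  Add (2,5) w=1
  Add (4,5) w=1
  Add (3,5) w=2
  Add (0,2) w=3
  Skip (2,4) w=3 (creates cycle)
  Skip (0,3) w=4 (creates cycle)
  Skip (1,5) w=5 (creates cycle)
  Skip (3,4) w=7 (creates cycle)
  Skip (2,3) w=8 (creates cycle)
  Skip (1,4) w=10 (creates cycle)
  Skip (0,5) w=14 (creates cycle)
  Skip (1,2) w=14 (creates cycle)
MST weight = 8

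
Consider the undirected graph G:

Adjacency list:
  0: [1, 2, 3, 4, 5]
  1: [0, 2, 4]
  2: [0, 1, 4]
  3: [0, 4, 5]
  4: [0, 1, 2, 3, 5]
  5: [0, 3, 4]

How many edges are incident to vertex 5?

Vertex 5 has neighbors [0, 3, 4], so deg(5) = 3.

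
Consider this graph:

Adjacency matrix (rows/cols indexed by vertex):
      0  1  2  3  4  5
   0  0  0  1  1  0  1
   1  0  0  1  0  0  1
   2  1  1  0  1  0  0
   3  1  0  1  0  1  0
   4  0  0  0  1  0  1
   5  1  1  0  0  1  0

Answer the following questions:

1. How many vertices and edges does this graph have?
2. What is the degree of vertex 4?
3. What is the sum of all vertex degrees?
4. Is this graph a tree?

Count: 6 vertices, 8 edges.
Vertex 4 has neighbors [3, 5], degree = 2.
Handshaking lemma: 2 * 8 = 16.
A tree on 6 vertices has 5 edges. This graph has 8 edges (3 extra). Not a tree.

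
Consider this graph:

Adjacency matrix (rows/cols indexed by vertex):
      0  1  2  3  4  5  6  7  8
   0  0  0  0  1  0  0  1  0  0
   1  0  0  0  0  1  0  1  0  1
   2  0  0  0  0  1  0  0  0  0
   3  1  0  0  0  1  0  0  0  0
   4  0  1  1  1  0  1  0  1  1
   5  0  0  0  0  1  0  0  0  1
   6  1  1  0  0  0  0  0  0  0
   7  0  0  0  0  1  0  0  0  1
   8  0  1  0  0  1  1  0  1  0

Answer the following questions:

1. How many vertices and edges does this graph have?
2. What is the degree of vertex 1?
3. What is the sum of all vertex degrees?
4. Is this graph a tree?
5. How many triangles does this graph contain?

Count: 9 vertices, 12 edges.
Vertex 1 has neighbors [4, 6, 8], degree = 3.
Handshaking lemma: 2 * 12 = 24.
A tree on 9 vertices has 8 edges. This graph has 12 edges (4 extra). Not a tree.
Number of triangles = 3.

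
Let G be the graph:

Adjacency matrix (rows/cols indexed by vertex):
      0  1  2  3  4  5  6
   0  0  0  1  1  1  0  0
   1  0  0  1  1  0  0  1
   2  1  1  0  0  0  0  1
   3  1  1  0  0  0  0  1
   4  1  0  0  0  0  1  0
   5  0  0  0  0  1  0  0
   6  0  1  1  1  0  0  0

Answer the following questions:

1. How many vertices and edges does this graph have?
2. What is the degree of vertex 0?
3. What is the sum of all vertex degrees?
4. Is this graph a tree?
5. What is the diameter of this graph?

Count: 7 vertices, 9 edges.
Vertex 0 has neighbors [2, 3, 4], degree = 3.
Handshaking lemma: 2 * 9 = 18.
A tree on 7 vertices has 6 edges. This graph has 9 edges (3 extra). Not a tree.
Diameter (longest shortest path) = 4.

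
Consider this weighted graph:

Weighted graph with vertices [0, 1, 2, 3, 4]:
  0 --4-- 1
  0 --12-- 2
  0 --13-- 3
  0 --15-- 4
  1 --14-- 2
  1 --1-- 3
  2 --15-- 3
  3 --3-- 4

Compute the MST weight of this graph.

Applying Kruskal's algorithm (sort edges by weight, add if no cycle):
  Add (1,3) w=1
  Add (3,4) w=3
  Add (0,1) w=4
  Add (0,2) w=12
  Skip (0,3) w=13 (creates cycle)
  Skip (1,2) w=14 (creates cycle)
  Skip (0,4) w=15 (creates cycle)
  Skip (2,3) w=15 (creates cycle)
MST weight = 20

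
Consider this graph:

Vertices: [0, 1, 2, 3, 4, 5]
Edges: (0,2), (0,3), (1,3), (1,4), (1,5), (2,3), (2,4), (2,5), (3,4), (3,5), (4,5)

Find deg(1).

Vertex 1 has neighbors [3, 4, 5], so deg(1) = 3.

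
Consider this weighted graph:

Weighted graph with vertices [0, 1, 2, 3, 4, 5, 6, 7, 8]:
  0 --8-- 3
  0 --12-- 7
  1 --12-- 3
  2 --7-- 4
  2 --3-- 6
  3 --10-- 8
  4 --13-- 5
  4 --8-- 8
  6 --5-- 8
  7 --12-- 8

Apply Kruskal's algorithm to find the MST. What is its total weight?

Applying Kruskal's algorithm (sort edges by weight, add if no cycle):
  Add (2,6) w=3
  Add (6,8) w=5
  Add (2,4) w=7
  Add (0,3) w=8
  Skip (4,8) w=8 (creates cycle)
  Add (3,8) w=10
  Add (0,7) w=12
  Add (1,3) w=12
  Skip (7,8) w=12 (creates cycle)
  Add (4,5) w=13
MST weight = 70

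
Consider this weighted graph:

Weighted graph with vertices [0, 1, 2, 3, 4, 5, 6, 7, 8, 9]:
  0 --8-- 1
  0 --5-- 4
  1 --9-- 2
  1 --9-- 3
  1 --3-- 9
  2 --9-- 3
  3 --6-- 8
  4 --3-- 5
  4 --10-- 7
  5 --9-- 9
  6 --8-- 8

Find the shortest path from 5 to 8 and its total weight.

Using Dijkstra's algorithm from vertex 5:
Shortest path: 5 -> 9 -> 1 -> 3 -> 8
Total weight: 9 + 3 + 9 + 6 = 27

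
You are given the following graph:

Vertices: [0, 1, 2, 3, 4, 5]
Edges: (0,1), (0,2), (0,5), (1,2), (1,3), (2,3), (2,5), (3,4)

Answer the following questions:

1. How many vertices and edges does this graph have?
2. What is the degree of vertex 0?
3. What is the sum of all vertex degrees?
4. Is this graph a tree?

Count: 6 vertices, 8 edges.
Vertex 0 has neighbors [1, 2, 5], degree = 3.
Handshaking lemma: 2 * 8 = 16.
A tree on 6 vertices has 5 edges. This graph has 8 edges (3 extra). Not a tree.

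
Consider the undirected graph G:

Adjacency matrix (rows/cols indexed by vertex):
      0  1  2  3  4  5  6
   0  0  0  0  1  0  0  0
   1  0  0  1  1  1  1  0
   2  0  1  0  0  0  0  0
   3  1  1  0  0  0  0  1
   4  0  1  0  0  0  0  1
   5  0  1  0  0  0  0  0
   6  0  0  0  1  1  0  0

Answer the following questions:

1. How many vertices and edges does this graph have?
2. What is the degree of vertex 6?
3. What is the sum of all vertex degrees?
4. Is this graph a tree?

Count: 7 vertices, 7 edges.
Vertex 6 has neighbors [3, 4], degree = 2.
Handshaking lemma: 2 * 7 = 14.
A tree on 7 vertices has 6 edges. This graph has 7 edges (1 extra). Not a tree.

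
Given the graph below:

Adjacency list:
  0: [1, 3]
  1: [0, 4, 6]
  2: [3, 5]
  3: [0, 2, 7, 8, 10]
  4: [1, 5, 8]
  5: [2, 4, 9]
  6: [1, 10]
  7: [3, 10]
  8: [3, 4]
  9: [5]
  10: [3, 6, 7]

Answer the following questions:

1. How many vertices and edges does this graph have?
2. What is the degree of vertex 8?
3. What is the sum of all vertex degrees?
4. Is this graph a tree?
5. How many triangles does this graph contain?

Count: 11 vertices, 14 edges.
Vertex 8 has neighbors [3, 4], degree = 2.
Handshaking lemma: 2 * 14 = 28.
A tree on 11 vertices has 10 edges. This graph has 14 edges (4 extra). Not a tree.
Number of triangles = 1.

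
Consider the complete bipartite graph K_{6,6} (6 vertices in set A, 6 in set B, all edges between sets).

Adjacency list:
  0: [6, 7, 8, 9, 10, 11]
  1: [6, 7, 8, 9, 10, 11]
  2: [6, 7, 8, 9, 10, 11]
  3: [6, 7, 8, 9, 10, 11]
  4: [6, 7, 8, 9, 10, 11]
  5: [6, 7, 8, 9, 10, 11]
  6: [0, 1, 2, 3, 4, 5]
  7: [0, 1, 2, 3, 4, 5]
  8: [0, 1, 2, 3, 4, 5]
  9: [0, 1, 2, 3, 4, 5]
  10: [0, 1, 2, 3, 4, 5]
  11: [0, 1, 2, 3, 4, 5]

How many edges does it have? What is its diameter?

K_{6,6} has 6 * 6 = 36 edges.
Any vertex reaches any opposite-side vertex in 1 step; same-side vertices reach in 2 steps via any opposite-side vertex.
Diameter = 2.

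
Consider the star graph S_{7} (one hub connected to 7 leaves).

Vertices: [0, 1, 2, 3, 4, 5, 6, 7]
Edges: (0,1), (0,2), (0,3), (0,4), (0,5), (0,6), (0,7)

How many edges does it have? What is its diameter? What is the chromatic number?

Star graph S_{7}: the hub connects to all 7 leaves.
Edges = 7.
Diameter = 2 (any leaf to hub is 1, leaf to leaf through hub is 2).
Star graphs are bipartite (hub vs leaves), so chromatic number = 2.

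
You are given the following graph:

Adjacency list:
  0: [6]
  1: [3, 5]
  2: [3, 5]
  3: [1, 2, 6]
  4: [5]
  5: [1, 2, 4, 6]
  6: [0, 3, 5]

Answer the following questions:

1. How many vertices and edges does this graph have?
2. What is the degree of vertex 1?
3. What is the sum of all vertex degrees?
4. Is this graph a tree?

Count: 7 vertices, 8 edges.
Vertex 1 has neighbors [3, 5], degree = 2.
Handshaking lemma: 2 * 8 = 16.
A tree on 7 vertices has 6 edges. This graph has 8 edges (2 extra). Not a tree.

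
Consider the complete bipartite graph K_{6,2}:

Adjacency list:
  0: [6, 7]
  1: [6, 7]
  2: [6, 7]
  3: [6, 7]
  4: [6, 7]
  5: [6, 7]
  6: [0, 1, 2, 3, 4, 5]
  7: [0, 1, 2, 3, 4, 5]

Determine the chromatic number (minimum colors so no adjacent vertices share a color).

K_{6,2} is bipartite: vertices split into two independent sets of size 6 and 2.
Color one set 0, the other 1. No adjacent vertices share a color.
Chromatic number = 2.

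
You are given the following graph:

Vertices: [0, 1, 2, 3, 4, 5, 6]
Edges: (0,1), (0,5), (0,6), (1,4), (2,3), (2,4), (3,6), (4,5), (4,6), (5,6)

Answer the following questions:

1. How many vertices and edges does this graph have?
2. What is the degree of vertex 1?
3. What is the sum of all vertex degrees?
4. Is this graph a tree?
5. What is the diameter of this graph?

Count: 7 vertices, 10 edges.
Vertex 1 has neighbors [0, 4], degree = 2.
Handshaking lemma: 2 * 10 = 20.
A tree on 7 vertices has 6 edges. This graph has 10 edges (4 extra). Not a tree.
Diameter (longest shortest path) = 3.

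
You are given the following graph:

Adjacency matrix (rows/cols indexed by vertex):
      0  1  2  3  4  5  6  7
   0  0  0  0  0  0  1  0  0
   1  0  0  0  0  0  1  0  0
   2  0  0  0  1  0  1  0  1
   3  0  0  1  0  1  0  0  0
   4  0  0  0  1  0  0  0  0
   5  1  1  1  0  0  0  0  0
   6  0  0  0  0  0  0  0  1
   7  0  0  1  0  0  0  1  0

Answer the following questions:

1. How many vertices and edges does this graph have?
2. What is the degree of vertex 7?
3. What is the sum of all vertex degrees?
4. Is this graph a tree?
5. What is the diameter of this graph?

Count: 8 vertices, 7 edges.
Vertex 7 has neighbors [2, 6], degree = 2.
Handshaking lemma: 2 * 7 = 14.
A graph is a tree iff it is connected and has exactly n-1 edges. This graph is connected (all 8 vertices in one component) and has 8-1 = 7 edges. It is a tree.
Diameter (longest shortest path) = 4.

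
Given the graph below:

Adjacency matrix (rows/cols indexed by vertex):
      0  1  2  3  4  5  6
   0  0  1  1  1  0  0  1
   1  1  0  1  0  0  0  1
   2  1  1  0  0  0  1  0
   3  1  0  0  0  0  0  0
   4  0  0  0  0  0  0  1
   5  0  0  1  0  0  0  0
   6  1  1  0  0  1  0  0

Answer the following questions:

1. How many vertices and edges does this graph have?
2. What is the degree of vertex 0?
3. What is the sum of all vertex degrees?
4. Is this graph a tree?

Count: 7 vertices, 8 edges.
Vertex 0 has neighbors [1, 2, 3, 6], degree = 4.
Handshaking lemma: 2 * 8 = 16.
A tree on 7 vertices has 6 edges. This graph has 8 edges (2 extra). Not a tree.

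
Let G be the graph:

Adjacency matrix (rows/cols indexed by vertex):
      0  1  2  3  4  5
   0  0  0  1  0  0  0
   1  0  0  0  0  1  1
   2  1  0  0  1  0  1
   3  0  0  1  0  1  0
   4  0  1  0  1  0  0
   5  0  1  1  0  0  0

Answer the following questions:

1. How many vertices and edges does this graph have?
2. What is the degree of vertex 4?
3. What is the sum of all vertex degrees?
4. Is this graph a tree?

Count: 6 vertices, 6 edges.
Vertex 4 has neighbors [1, 3], degree = 2.
Handshaking lemma: 2 * 6 = 12.
A tree on 6 vertices has 5 edges. This graph has 6 edges (1 extra). Not a tree.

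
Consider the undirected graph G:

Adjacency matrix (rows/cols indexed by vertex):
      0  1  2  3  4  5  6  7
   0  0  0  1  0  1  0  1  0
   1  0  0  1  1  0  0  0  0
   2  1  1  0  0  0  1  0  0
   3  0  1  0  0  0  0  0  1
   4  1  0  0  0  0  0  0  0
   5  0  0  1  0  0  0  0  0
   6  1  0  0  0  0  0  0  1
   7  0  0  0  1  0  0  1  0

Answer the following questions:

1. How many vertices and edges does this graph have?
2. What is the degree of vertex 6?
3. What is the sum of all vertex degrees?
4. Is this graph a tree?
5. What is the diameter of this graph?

Count: 8 vertices, 8 edges.
Vertex 6 has neighbors [0, 7], degree = 2.
Handshaking lemma: 2 * 8 = 16.
A tree on 8 vertices has 7 edges. This graph has 8 edges (1 extra). Not a tree.
Diameter (longest shortest path) = 4.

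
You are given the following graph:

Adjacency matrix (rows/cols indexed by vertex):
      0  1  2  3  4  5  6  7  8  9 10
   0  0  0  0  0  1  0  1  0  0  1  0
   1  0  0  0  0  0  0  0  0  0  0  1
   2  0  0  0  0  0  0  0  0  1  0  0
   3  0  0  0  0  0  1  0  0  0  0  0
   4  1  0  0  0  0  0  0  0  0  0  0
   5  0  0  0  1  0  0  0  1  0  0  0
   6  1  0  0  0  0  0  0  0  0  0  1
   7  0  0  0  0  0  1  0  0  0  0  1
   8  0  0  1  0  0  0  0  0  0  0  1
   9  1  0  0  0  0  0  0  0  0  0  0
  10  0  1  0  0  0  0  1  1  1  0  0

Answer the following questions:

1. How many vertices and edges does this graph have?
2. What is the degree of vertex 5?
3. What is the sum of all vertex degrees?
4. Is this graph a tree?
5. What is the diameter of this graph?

Count: 11 vertices, 10 edges.
Vertex 5 has neighbors [3, 7], degree = 2.
Handshaking lemma: 2 * 10 = 20.
A graph is a tree iff it is connected and has exactly n-1 edges. This graph is connected (all 11 vertices in one component) and has 11-1 = 10 edges. It is a tree.
Diameter (longest shortest path) = 6.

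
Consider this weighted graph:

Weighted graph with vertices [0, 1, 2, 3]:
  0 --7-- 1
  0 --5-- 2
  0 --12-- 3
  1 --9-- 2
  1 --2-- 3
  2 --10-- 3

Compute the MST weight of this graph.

Applying Kruskal's algorithm (sort edges by weight, add if no cycle):
  Add (1,3) w=2
  Add (0,2) w=5
  Add (0,1) w=7
  Skip (1,2) w=9 (creates cycle)
  Skip (2,3) w=10 (creates cycle)
  Skip (0,3) w=12 (creates cycle)
MST weight = 14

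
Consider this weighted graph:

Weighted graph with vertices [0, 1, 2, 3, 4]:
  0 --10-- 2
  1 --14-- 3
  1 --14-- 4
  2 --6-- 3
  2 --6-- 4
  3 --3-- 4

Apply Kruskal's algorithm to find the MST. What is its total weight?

Applying Kruskal's algorithm (sort edges by weight, add if no cycle):
  Add (3,4) w=3
  Add (2,4) w=6
  Skip (2,3) w=6 (creates cycle)
  Add (0,2) w=10
  Add (1,4) w=14
  Skip (1,3) w=14 (creates cycle)
MST weight = 33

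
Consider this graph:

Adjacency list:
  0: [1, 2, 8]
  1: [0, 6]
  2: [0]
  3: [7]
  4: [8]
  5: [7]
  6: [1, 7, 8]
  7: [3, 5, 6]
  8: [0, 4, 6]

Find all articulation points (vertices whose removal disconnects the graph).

An articulation point is a vertex whose removal disconnects the graph.
Articulation points: [0, 6, 7, 8]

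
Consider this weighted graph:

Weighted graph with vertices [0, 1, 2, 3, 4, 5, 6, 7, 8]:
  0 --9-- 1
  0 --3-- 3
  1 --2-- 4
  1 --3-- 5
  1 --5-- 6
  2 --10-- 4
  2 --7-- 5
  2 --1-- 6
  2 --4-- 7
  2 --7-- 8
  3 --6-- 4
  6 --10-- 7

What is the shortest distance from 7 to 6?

Using Dijkstra's algorithm from vertex 7:
Shortest path: 7 -> 2 -> 6
Total weight: 4 + 1 = 5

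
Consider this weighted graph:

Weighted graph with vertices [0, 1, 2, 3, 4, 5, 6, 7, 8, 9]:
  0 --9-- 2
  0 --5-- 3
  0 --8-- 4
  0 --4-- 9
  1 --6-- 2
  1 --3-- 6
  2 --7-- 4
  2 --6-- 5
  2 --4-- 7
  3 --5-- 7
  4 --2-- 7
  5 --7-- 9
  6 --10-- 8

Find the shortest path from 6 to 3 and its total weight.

Using Dijkstra's algorithm from vertex 6:
Shortest path: 6 -> 1 -> 2 -> 7 -> 3
Total weight: 3 + 6 + 4 + 5 = 18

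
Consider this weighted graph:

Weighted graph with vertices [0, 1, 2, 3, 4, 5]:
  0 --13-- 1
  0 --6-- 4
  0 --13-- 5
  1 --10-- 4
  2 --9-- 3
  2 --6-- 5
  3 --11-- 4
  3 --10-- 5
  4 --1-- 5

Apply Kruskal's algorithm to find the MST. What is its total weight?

Applying Kruskal's algorithm (sort edges by weight, add if no cycle):
  Add (4,5) w=1
  Add (0,4) w=6
  Add (2,5) w=6
  Add (2,3) w=9
  Add (1,4) w=10
  Skip (3,5) w=10 (creates cycle)
  Skip (3,4) w=11 (creates cycle)
  Skip (0,5) w=13 (creates cycle)
  Skip (0,1) w=13 (creates cycle)
MST weight = 32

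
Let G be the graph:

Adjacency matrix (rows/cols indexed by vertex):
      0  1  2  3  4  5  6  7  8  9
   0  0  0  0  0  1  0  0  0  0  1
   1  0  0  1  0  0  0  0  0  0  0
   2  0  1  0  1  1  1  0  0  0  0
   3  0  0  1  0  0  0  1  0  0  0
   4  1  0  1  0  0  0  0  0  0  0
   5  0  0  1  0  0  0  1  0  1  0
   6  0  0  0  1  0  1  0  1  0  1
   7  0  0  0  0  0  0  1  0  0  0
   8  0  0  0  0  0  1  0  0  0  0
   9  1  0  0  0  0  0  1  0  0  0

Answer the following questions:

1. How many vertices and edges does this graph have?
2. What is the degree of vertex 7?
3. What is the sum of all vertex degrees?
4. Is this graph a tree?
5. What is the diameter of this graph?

Count: 10 vertices, 11 edges.
Vertex 7 has neighbors [6], degree = 1.
Handshaking lemma: 2 * 11 = 22.
A tree on 10 vertices has 9 edges. This graph has 11 edges (2 extra). Not a tree.
Diameter (longest shortest path) = 4.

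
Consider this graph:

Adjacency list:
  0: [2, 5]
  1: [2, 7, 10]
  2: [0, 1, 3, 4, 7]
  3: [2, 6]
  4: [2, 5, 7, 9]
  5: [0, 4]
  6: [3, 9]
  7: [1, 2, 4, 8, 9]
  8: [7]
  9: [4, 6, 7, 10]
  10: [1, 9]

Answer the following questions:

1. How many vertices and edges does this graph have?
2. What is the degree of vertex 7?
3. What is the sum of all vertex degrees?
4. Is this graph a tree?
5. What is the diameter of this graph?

Count: 11 vertices, 16 edges.
Vertex 7 has neighbors [1, 2, 4, 8, 9], degree = 5.
Handshaking lemma: 2 * 16 = 32.
A tree on 11 vertices has 10 edges. This graph has 16 edges (6 extra). Not a tree.
Diameter (longest shortest path) = 3.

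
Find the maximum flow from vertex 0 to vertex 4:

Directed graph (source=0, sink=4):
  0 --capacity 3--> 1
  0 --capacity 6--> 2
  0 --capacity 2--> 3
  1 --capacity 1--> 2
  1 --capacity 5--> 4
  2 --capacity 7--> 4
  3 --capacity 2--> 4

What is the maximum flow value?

Computing max flow:
  Flow on (0->1): 3/3
  Flow on (0->2): 6/6
  Flow on (0->3): 2/2
  Flow on (1->4): 3/5
  Flow on (2->4): 6/7
  Flow on (3->4): 2/2
Maximum flow = 11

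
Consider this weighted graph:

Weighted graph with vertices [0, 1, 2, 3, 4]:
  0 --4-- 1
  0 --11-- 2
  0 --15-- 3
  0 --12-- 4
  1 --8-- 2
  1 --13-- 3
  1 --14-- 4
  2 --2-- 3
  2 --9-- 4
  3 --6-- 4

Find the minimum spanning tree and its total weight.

Applying Kruskal's algorithm (sort edges by weight, add if no cycle):
  Add (2,3) w=2
  Add (0,1) w=4
  Add (3,4) w=6
  Add (1,2) w=8
  Skip (2,4) w=9 (creates cycle)
  Skip (0,2) w=11 (creates cycle)
  Skip (0,4) w=12 (creates cycle)
  Skip (1,3) w=13 (creates cycle)
  Skip (1,4) w=14 (creates cycle)
  Skip (0,3) w=15 (creates cycle)
MST weight = 20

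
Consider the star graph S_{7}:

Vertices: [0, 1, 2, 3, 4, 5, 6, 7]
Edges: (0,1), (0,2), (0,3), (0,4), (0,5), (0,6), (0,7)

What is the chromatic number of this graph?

S_{7} has one hub adjacent to 7 leaves; leaves are pairwise non-adjacent.
Color the hub 0 and every leaf 1.
Chromatic number = 2.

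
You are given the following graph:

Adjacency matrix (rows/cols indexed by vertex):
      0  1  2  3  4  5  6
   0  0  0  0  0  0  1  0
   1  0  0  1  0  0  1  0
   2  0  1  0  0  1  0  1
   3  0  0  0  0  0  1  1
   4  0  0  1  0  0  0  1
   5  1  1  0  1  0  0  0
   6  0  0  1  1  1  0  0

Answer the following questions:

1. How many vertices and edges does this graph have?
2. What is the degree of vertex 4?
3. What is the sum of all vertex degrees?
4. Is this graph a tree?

Count: 7 vertices, 8 edges.
Vertex 4 has neighbors [2, 6], degree = 2.
Handshaking lemma: 2 * 8 = 16.
A tree on 7 vertices has 6 edges. This graph has 8 edges (2 extra). Not a tree.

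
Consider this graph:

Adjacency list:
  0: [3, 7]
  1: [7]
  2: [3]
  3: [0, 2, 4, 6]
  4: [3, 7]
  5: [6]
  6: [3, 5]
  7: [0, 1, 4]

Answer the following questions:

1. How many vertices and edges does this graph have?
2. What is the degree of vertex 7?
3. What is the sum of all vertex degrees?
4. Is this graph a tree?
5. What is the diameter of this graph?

Count: 8 vertices, 8 edges.
Vertex 7 has neighbors [0, 1, 4], degree = 3.
Handshaking lemma: 2 * 8 = 16.
A tree on 8 vertices has 7 edges. This graph has 8 edges (1 extra). Not a tree.
Diameter (longest shortest path) = 5.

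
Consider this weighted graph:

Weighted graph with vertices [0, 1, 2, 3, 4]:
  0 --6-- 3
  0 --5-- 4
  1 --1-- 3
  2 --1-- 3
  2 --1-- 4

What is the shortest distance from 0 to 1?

Using Dijkstra's algorithm from vertex 0:
Shortest path: 0 -> 3 -> 1
Total weight: 6 + 1 = 7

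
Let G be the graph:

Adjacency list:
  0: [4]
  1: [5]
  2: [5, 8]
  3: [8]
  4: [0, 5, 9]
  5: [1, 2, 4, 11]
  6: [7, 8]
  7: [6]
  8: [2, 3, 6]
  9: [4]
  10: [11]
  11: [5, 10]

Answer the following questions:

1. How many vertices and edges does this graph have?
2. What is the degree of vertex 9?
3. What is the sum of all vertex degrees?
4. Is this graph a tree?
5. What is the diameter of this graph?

Count: 12 vertices, 11 edges.
Vertex 9 has neighbors [4], degree = 1.
Handshaking lemma: 2 * 11 = 22.
A graph is a tree iff it is connected and has exactly n-1 edges. This graph is connected (all 12 vertices in one component) and has 12-1 = 11 edges. It is a tree.
Diameter (longest shortest path) = 6.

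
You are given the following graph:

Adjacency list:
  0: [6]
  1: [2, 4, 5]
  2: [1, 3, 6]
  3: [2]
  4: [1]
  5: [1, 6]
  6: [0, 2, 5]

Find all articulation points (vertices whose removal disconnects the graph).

An articulation point is a vertex whose removal disconnects the graph.
Articulation points: [1, 2, 6]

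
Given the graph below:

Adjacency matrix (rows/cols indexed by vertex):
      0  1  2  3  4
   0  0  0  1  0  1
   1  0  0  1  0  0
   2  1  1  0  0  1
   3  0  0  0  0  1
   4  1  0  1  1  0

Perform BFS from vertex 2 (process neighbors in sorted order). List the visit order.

BFS from vertex 2 (neighbors processed in ascending order):
Visit order: 2, 0, 1, 4, 3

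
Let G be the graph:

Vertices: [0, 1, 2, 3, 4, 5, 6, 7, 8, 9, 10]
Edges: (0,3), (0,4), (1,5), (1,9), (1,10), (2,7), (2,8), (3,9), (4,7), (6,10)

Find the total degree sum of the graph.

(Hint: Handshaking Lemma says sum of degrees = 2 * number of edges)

Count edges: 10 edges.
By Handshaking Lemma: sum of degrees = 2 * 10 = 20.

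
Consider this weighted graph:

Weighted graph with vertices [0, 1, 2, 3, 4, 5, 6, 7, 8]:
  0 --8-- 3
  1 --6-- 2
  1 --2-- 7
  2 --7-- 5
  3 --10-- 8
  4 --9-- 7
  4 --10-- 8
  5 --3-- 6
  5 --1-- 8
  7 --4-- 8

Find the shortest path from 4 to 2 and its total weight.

Using Dijkstra's algorithm from vertex 4:
Shortest path: 4 -> 7 -> 1 -> 2
Total weight: 9 + 2 + 6 = 17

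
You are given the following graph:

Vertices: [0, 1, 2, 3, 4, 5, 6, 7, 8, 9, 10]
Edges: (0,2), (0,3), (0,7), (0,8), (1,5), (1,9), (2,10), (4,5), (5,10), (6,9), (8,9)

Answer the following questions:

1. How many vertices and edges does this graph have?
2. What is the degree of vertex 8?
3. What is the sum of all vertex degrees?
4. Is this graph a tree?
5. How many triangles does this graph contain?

Count: 11 vertices, 11 edges.
Vertex 8 has neighbors [0, 9], degree = 2.
Handshaking lemma: 2 * 11 = 22.
A tree on 11 vertices has 10 edges. This graph has 11 edges (1 extra). Not a tree.
Number of triangles = 0.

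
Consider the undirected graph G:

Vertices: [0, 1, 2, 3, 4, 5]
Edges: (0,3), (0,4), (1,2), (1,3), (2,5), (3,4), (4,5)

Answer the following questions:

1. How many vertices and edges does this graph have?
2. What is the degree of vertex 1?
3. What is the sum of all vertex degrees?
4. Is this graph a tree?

Count: 6 vertices, 7 edges.
Vertex 1 has neighbors [2, 3], degree = 2.
Handshaking lemma: 2 * 7 = 14.
A tree on 6 vertices has 5 edges. This graph has 7 edges (2 extra). Not a tree.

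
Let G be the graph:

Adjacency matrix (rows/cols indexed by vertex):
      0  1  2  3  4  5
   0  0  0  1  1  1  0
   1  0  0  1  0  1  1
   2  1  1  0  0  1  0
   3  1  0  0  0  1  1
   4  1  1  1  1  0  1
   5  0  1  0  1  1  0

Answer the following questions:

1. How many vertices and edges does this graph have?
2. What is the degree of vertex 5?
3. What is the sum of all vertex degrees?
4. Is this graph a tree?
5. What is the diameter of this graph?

Count: 6 vertices, 10 edges.
Vertex 5 has neighbors [1, 3, 4], degree = 3.
Handshaking lemma: 2 * 10 = 20.
A tree on 6 vertices has 5 edges. This graph has 10 edges (5 extra). Not a tree.
Diameter (longest shortest path) = 2.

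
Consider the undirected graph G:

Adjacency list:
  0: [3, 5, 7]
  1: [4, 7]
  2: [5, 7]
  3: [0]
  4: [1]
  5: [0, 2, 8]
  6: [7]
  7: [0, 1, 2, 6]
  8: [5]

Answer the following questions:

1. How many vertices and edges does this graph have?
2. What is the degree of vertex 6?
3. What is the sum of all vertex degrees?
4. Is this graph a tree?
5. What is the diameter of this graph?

Count: 9 vertices, 9 edges.
Vertex 6 has neighbors [7], degree = 1.
Handshaking lemma: 2 * 9 = 18.
A tree on 9 vertices has 8 edges. This graph has 9 edges (1 extra). Not a tree.
Diameter (longest shortest path) = 5.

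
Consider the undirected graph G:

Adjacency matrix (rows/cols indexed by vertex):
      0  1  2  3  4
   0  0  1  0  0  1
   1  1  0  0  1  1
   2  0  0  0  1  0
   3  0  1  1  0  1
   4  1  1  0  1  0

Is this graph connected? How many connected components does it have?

Checking connectivity: the graph has 1 connected component(s).
All vertices are reachable from each other. The graph IS connected.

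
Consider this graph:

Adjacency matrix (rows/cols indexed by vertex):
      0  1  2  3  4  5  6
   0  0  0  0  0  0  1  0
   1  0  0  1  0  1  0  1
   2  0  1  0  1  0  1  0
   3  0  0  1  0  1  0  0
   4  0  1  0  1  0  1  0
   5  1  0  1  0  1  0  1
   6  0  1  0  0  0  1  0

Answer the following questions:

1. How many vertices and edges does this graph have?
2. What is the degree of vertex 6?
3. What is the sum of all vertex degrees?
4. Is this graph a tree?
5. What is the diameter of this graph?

Count: 7 vertices, 9 edges.
Vertex 6 has neighbors [1, 5], degree = 2.
Handshaking lemma: 2 * 9 = 18.
A tree on 7 vertices has 6 edges. This graph has 9 edges (3 extra). Not a tree.
Diameter (longest shortest path) = 3.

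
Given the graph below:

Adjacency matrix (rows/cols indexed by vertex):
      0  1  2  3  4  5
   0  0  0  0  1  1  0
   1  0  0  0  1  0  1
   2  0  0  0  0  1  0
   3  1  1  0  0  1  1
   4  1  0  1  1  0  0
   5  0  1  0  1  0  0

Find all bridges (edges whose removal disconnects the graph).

A bridge is an edge whose removal increases the number of connected components.
Bridges found: (2,4)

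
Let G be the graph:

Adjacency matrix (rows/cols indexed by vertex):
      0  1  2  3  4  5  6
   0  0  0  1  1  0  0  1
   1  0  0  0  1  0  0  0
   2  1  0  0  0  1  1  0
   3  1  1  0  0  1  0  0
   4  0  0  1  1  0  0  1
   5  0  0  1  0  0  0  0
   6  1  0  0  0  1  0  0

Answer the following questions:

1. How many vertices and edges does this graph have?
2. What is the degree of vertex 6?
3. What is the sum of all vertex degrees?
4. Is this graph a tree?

Count: 7 vertices, 8 edges.
Vertex 6 has neighbors [0, 4], degree = 2.
Handshaking lemma: 2 * 8 = 16.
A tree on 7 vertices has 6 edges. This graph has 8 edges (2 extra). Not a tree.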